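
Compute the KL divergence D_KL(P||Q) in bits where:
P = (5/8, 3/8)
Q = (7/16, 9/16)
0.1022 bits

KL divergence: D_KL(P||Q) = Σ p(x) log(p(x)/q(x))

Computing term by term:
  x=0: 5/8 × log_2[(5/8)/(7/16)] = 5/8 × 0.5146 = 0.3216
  x=1: 3/8 × log_2[(3/8)/(9/16)] = 3/8 × -0.5850 = -0.2194

D_KL(P||Q) = 0.1022 bits

Note: KL divergence is always non-negative and equals 0 iff P = Q.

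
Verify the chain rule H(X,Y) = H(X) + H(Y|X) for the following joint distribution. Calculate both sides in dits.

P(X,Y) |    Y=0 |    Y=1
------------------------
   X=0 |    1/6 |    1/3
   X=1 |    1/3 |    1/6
H(X,Y) = 0.5775, H(X) = 0.3010, H(Y|X) = 0.2764 (all in dits)

Chain rule: H(X,Y) = H(X) + H(Y|X)

Left side — joint entropy directly:
H(X,Y) = -Σ p(x,y) log p(x,y) = 0.5775 dits

Right side — compute H(Y|X) from the conditional distributions:
P(X) = (1/2, 1/2), so H(X) = 0.3010 dits
H(Y|X) = Σ_x P(X=x) · H(Y|X=x):
  P(Y|X=0) = (1/3, 2/3), H(Y|X=0) = 0.2764, weight P(X=0) = 1/2
  P(Y|X=1) = (2/3, 1/3), H(Y|X=1) = 0.2764, weight P(X=1) = 1/2
H(Y|X) = 0.2764 dits

H(X) + H(Y|X) = 0.3010 + 0.2764 = 0.5775 dits

Both sides equal 0.5775 dits. ✓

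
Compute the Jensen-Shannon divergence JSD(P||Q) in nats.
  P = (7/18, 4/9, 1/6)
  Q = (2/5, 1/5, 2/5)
0.0486 nats

Jensen-Shannon divergence is:
JSD(P||Q) = 0.5 × D_KL(P||M) + 0.5 × D_KL(Q||M)
where M = 0.5 × (P + Q) is the mixture distribution.

M = 0.5 × (7/18, 4/9, 1/6) + 0.5 × (2/5, 1/5, 2/5) = (0.394444, 0.322222, 0.283333)

D_KL(P||M) = 0.0490 nats
D_KL(Q||M) = 0.0481 nats

JSD(P||Q) = 0.5 × 0.0490 + 0.5 × 0.0481 = 0.0486 nats

Unlike KL divergence, JSD is symmetric and bounded: 0 ≤ JSD ≤ log(2).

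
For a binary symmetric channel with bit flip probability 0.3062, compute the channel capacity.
0.1113 bits

For a binary symmetric channel (BSC) with error probability p:
Capacity C = 1 - H(p) bits per symbol

where H(p) = -p log₂(p) - (1-p) log₂(1-p) is the binary entropy function.

H(0.3062) = 0.8887 bits
C = 1 - 0.8887 = 0.1113 bits per symbol

This means we can reliably transmit up to 0.1113 bits of information per channel use.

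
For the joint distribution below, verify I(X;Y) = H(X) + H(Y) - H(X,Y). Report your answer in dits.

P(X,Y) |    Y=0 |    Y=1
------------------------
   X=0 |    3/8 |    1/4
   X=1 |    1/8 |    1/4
I(X;Y) = 0.0147 dits

Mutual information has multiple equivalent forms:
- I(X;Y) = H(X) - H(X|Y)
- I(X;Y) = H(Y) - H(Y|X)
- I(X;Y) = H(X) + H(Y) - H(X,Y)

Computing all quantities:
H(X) = 0.2873, H(Y) = 0.3010, H(X,Y) = 0.5737
H(X|Y) = 0.2726, H(Y|X) = 0.2863

Verification:
H(X) - H(X|Y) = 0.2873 - 0.2726 = 0.0147
H(Y) - H(Y|X) = 0.3010 - 0.2863 = 0.0147
H(X) + H(Y) - H(X,Y) = 0.2873 + 0.3010 - 0.5737 = 0.0147

All forms give I(X;Y) = 0.0147 dits. ✓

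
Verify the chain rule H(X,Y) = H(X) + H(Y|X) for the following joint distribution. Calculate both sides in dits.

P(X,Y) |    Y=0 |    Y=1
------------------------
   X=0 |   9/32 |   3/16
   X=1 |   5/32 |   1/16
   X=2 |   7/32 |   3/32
H(X,Y) = 0.7332, H(X) = 0.4565, H(Y|X) = 0.2768 (all in dits)

Chain rule: H(X,Y) = H(X) + H(Y|X)

Left side — joint entropy directly:
H(X,Y) = -Σ p(x,y) log p(x,y) = 0.7332 dits

Right side — compute H(Y|X) from the conditional distributions:
P(X) = (15/32, 7/32, 5/16), so H(X) = 0.4565 dits
H(Y|X) = Σ_x P(X=x) · H(Y|X=x):
  P(Y|X=0) = (3/5, 2/5), H(Y|X=0) = 0.2923, weight P(X=0) = 15/32
  P(Y|X=1) = (5/7, 2/7), H(Y|X=1) = 0.2598, weight P(X=1) = 7/32
  P(Y|X=2) = (7/10, 3/10), H(Y|X=2) = 0.2653, weight P(X=2) = 5/16
H(Y|X) = 0.2768 dits

H(X) + H(Y|X) = 0.4565 + 0.2768 = 0.7332 dits

Both sides equal 0.7332 dits. ✓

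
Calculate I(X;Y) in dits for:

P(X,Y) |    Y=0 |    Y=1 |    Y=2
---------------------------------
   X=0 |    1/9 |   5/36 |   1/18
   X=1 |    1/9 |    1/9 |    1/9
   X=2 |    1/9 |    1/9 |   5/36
0.0082 dits

Mutual information: I(X;Y) = H(X) + H(Y) - H(X,Y)

Marginals:
P(X) = (11/36, 1/3, 13/36), H(X) = 0.4761 dits
P(Y) = (1/3, 13/36, 11/36), H(Y) = 0.4761 dits

Joint entropy: H(X,Y) = 0.9440 dits

I(X;Y) = 0.4761 + 0.4761 - 0.9440 = 0.0082 dits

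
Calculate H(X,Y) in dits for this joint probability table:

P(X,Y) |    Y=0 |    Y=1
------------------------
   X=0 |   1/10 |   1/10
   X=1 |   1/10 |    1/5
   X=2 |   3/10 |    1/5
0.7365 dits

Joint entropy is H(X,Y) = -Σ_{x,y} p(x,y) log p(x,y).

Summing over all non-zero entries:
H(X,Y) = -[1/10·log_10(1/10) + 1/10·log_10(1/10) + 1/10·log_10(1/10) + 1/5·log_10(1/5) + 3/10·log_10(3/10) + 1/5·log_10(1/5)]
H(X,Y) = 0.7365 dits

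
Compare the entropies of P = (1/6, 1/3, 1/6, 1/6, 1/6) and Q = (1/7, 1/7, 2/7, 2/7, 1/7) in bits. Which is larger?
P

Computing entropies in bits:
H(P) = 2.2516
H(Q) = 2.2359

Distribution P has higher entropy.

Intuition: The distribution closer to uniform (more spread out) has higher entropy.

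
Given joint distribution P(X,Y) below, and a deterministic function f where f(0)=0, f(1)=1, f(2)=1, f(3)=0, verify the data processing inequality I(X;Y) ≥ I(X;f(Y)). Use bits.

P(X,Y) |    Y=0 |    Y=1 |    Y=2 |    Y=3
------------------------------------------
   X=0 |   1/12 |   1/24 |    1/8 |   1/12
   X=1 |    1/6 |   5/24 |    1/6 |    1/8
I(X;Y) = 0.0366, I(X;f(Y)) = 0.0025, inequality holds: 0.0366 ≥ 0.0025

Data Processing Inequality: For any Markov chain X → Y → Z, we have I(X;Y) ≥ I(X;Z).

Here Z = f(Y) is a deterministic function of Y, forming X → Y → Z.

Original I(X;Y) = 0.0366 bits

After applying f:
P(X,Z) where Z=f(Y):
- P(X,Z=0) = P(X,Y=0) + P(X,Y=3)
- P(X,Z=1) = P(X,Y=1) + P(X,Y=2)

I(X;Z) = I(X;f(Y)) = 0.0025 bits

Verification: 0.0366 ≥ 0.0025 ✓

Information cannot be created by processing; the function f can only lose information about X.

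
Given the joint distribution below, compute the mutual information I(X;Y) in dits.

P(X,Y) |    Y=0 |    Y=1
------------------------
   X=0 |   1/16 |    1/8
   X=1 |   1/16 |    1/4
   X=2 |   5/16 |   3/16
0.0342 dits

Mutual information: I(X;Y) = H(X) + H(Y) - H(X,Y)

Marginals:
P(X) = (3/16, 5/16, 1/2), H(X) = 0.4447 dits
P(Y) = (7/16, 9/16), H(Y) = 0.2976 dits

Joint entropy: H(X,Y) = 0.7081 dits

I(X;Y) = 0.4447 + 0.2976 - 0.7081 = 0.0342 dits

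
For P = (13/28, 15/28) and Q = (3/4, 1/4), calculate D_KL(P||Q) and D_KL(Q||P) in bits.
D_KL(P||Q) = 0.2678, D_KL(Q||P) = 0.2440

KL divergence is not symmetric: D_KL(P||Q) ≠ D_KL(Q||P) in general.

D_KL(P||Q) = 0.2678 bits
D_KL(Q||P) = 0.2440 bits

No, they are not equal!

This asymmetry is why KL divergence is not a true distance metric.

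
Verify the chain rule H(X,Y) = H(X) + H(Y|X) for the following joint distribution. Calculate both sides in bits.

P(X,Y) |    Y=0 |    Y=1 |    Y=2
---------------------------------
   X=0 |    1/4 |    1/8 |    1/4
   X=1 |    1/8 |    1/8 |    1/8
H(X,Y) = 2.5000, H(X) = 0.9544, H(Y|X) = 1.5456 (all in bits)

Chain rule: H(X,Y) = H(X) + H(Y|X)

Left side — joint entropy directly:
H(X,Y) = -Σ p(x,y) log p(x,y) = 2.5000 bits

Right side — compute H(Y|X) from the conditional distributions:
P(X) = (5/8, 3/8), so H(X) = 0.9544 bits
H(Y|X) = Σ_x P(X=x) · H(Y|X=x):
  P(Y|X=0) = (2/5, 1/5, 2/5), H(Y|X=0) = 1.5219, weight P(X=0) = 5/8
  P(Y|X=1) = (1/3, 1/3, 1/3), H(Y|X=1) = 1.5850, weight P(X=1) = 3/8
H(Y|X) = 1.5456 bits

H(X) + H(Y|X) = 0.9544 + 1.5456 = 2.5000 bits

Both sides equal 2.5000 bits. ✓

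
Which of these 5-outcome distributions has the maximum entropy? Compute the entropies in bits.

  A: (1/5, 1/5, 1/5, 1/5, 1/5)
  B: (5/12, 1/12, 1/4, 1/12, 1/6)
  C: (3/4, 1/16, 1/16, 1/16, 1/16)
A

For a discrete distribution over n outcomes, entropy is maximized by the uniform distribution.

Computing entropies:
H(A) = 2.3219 bits
H(B) = 2.0546 bits
H(C) = 1.3113 bits

The uniform distribution (where all probabilities equal 1/5) achieves the maximum entropy of log_2(5) = 2.3219 bits.

Distribution A has the highest entropy.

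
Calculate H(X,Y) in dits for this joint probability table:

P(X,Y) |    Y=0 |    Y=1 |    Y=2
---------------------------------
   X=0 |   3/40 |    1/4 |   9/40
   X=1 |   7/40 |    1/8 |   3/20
0.7496 dits

Joint entropy is H(X,Y) = -Σ_{x,y} p(x,y) log p(x,y).

Summing over all non-zero entries:
H(X,Y) = -[3/40·log_10(3/40) + 1/4·log_10(1/4) + 9/40·log_10(9/40) + 7/40·log_10(7/40) + 1/8·log_10(1/8) + 3/20·log_10(3/20)]
H(X,Y) = 0.7496 dits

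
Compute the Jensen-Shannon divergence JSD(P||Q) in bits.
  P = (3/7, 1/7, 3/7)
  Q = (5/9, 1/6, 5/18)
0.0183 bits

Jensen-Shannon divergence is:
JSD(P||Q) = 0.5 × D_KL(P||M) + 0.5 × D_KL(Q||M)
where M = 0.5 × (P + Q) is the mixture distribution.

M = 0.5 × (3/7, 1/7, 3/7) + 0.5 × (5/9, 1/6, 5/18) = (0.492063, 0.154762, 0.353175)

D_KL(P||M) = 0.0177 bits
D_KL(Q||M) = 0.0189 bits

JSD(P||Q) = 0.5 × 0.0177 + 0.5 × 0.0189 = 0.0183 bits

Unlike KL divergence, JSD is symmetric and bounded: 0 ≤ JSD ≤ log(2).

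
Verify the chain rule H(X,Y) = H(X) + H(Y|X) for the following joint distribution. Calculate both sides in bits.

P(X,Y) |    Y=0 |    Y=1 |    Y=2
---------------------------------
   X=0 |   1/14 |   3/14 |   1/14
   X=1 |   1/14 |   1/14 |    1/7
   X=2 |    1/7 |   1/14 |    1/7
H(X,Y) = 3.0391, H(X) = 1.5774, H(Y|X) = 1.4617 (all in bits)

Chain rule: H(X,Y) = H(X) + H(Y|X)

Left side — joint entropy directly:
H(X,Y) = -Σ p(x,y) log p(x,y) = 3.0391 bits

Right side — compute H(Y|X) from the conditional distributions:
P(X) = (5/14, 2/7, 5/14), so H(X) = 1.5774 bits
H(Y|X) = Σ_x P(X=x) · H(Y|X=x):
  P(Y|X=0) = (1/5, 3/5, 1/5), H(Y|X=0) = 1.3710, weight P(X=0) = 5/14
  P(Y|X=1) = (1/4, 1/4, 1/2), H(Y|X=1) = 1.5000, weight P(X=1) = 2/7
  P(Y|X=2) = (2/5, 1/5, 2/5), H(Y|X=2) = 1.5219, weight P(X=2) = 5/14
H(Y|X) = 1.4617 bits

H(X) + H(Y|X) = 1.5774 + 1.4617 = 3.0391 bits

Both sides equal 3.0391 bits. ✓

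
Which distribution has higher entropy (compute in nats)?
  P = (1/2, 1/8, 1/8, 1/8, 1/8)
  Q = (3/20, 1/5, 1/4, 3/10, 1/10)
Q

Computing entropies in nats:
H(P) = 1.3863
H(Q) = 1.5445

Distribution Q has higher entropy.

Intuition: The distribution closer to uniform (more spread out) has higher entropy.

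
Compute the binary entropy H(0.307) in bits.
0.8897 bits

The binary entropy function is:
H(p) = -p log(p) - (1-p) log(1-p)

H(0.307) = -0.307 × log_2(0.307) - 0.693 × log_2(0.693)
H(0.307) = 0.8897 bits

Note: Binary entropy is maximized at p=0.5 (H=1 bit) and minimized at p=0 or p=1 (H=0).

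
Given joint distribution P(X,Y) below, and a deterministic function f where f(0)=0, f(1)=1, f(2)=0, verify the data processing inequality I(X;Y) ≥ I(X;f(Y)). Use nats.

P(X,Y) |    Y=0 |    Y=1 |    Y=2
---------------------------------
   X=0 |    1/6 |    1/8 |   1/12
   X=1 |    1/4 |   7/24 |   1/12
I(X;Y) = 0.0111, I(X;f(Y)) = 0.0087, inequality holds: 0.0111 ≥ 0.0087

Data Processing Inequality: For any Markov chain X → Y → Z, we have I(X;Y) ≥ I(X;Z).

Here Z = f(Y) is a deterministic function of Y, forming X → Y → Z.

Original I(X;Y) = 0.0111 nats

After applying f:
P(X,Z) where Z=f(Y):
- P(X,Z=0) = P(X,Y=0) + P(X,Y=2)
- P(X,Z=1) = P(X,Y=1)

I(X;Z) = I(X;f(Y)) = 0.0087 nats

Verification: 0.0111 ≥ 0.0087 ✓

Information cannot be created by processing; the function f can only lose information about X.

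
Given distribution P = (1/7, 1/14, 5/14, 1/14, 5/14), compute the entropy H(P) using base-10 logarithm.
0.6039 dits

Shannon entropy is H(X) = -Σ p(x) log p(x).

For P = (1/7, 1/14, 5/14, 1/14, 5/14):
H = -1/7 × log_10(1/7) -1/14 × log_10(1/14) -5/14 × log_10(5/14) -1/14 × log_10(1/14) -5/14 × log_10(5/14)
H = 0.6039 dits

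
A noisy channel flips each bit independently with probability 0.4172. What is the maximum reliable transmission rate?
0.0199 bits

For a binary symmetric channel (BSC) with error probability p:
Capacity C = 1 - H(p) bits per symbol

where H(p) = -p log₂(p) - (1-p) log₂(1-p) is the binary entropy function.

H(0.4172) = 0.9801 bits
C = 1 - 0.9801 = 0.0199 bits per symbol

This means we can reliably transmit up to 0.0199 bits of information per channel use.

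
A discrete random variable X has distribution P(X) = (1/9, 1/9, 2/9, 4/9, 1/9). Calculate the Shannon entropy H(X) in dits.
0.6198 dits

Shannon entropy is H(X) = -Σ p(x) log p(x).

For P = (1/9, 1/9, 2/9, 4/9, 1/9):
H = -1/9 × log_10(1/9) -1/9 × log_10(1/9) -2/9 × log_10(2/9) -4/9 × log_10(4/9) -1/9 × log_10(1/9)
H = 0.6198 dits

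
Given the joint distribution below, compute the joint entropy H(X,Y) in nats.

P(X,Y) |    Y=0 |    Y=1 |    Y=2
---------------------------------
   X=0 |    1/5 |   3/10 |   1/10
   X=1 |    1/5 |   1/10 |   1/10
1.6957 nats

Joint entropy is H(X,Y) = -Σ_{x,y} p(x,y) log p(x,y).

Summing over all non-zero entries:
H(X,Y) = -[1/5·log_e(1/5) + 3/10·log_e(3/10) + 1/10·log_e(1/10) + 1/5·log_e(1/5) + 1/10·log_e(1/10) + 1/10·log_e(1/10)]
H(X,Y) = 1.6957 nats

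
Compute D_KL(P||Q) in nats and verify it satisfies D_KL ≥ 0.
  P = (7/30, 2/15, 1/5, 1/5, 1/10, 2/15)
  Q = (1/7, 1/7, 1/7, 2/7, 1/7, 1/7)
0.0564 nats

KL divergence satisfies the Gibbs inequality: D_KL(P||Q) ≥ 0 for all distributions P, Q.

D_KL(P||Q) = Σ p(x) log(p(x)/q(x))
Term by term:
  x=0: 7/30 × log_e[(7/30)/(1/7)] = 0.1145
  x=1: 2/15 × log_e[(2/15)/(1/7)] = -0.0092
  x=2: 1/5 × log_e[(1/5)/(1/7)] = 0.0673
  x=3: 1/5 × log_e[(1/5)/(2/7)] = -0.0713
  x=4: 1/10 × log_e[(1/10)/(1/7)] = -0.0357
  x=5: 2/15 × log_e[(2/15)/(1/7)] = -0.0092
D_KL(P||Q) = 0.0564 nats

D_KL(P||Q) = 0.0564 ≥ 0 ✓

This non-negativity is a fundamental property: relative entropy cannot be negative because it measures how different Q is from P.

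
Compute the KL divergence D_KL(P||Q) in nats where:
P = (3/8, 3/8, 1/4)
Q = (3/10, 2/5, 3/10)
0.0139 nats

KL divergence: D_KL(P||Q) = Σ p(x) log(p(x)/q(x))

Computing term by term:
  x=0: 3/8 × log_e[(3/8)/(3/10)] = 3/8 × 0.2231 = 0.0837
  x=1: 3/8 × log_e[(3/8)/(2/5)] = 3/8 × -0.0645 = -0.0242
  x=2: 1/4 × log_e[(1/4)/(3/10)] = 1/4 × -0.1823 = -0.0456

D_KL(P||Q) = 0.0139 nats

Note: KL divergence is always non-negative and equals 0 iff P = Q.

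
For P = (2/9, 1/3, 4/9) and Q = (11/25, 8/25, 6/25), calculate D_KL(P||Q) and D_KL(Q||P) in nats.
D_KL(P||Q) = 0.1357, D_KL(Q||P) = 0.1396

KL divergence is not symmetric: D_KL(P||Q) ≠ D_KL(Q||P) in general.

D_KL(P||Q) = 0.1357 nats
D_KL(Q||P) = 0.1396 nats

No, they are not equal!

This asymmetry is why KL divergence is not a true distance metric.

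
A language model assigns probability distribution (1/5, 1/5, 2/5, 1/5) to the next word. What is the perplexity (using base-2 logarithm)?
3.7893

Perplexity is 2^H (or exp(H) for natural log).

First, H = -Σ p log p = 1.9219 bits
Perplexity = 2^1.9219 = 3.7893

Interpretation: The model's uncertainty is equivalent to choosing uniformly among 3.8 options.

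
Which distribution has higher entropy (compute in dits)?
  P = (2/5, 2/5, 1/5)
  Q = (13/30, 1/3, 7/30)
Q

Computing entropies in dits:
H(P) = 0.4581
H(Q) = 0.4639

Distribution Q has higher entropy.

Intuition: The distribution closer to uniform (more spread out) has higher entropy.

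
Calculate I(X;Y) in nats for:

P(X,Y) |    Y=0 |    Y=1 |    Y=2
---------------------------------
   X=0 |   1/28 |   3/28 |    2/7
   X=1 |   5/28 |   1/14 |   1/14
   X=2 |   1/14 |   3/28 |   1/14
0.1363 nats

Mutual information: I(X;Y) = H(X) + H(Y) - H(X,Y)

Marginals:
P(X) = (3/7, 9/28, 1/4), H(X) = 1.0745 nats
P(Y) = (2/7, 2/7, 3/7), H(Y) = 1.0790 nats

Joint entropy: H(X,Y) = 2.0172 nats

I(X;Y) = 1.0745 + 1.0790 - 2.0172 = 0.1363 nats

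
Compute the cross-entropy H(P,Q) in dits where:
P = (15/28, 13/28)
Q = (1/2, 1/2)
0.3010 dits

Cross-entropy: H(P,Q) = -Σ p(x) log q(x)

Alternatively: H(P,Q) = H(P) + D_KL(P||Q)
H(P) = 0.2999 dits
D_KL(P||Q) = 0.0011 dits

H(P,Q) = 0.2999 + 0.0011 = 0.3010 dits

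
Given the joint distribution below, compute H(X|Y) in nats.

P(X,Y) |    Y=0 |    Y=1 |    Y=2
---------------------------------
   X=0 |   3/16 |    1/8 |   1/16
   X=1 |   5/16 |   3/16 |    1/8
0.6604 nats

Using the chain rule: H(X|Y) = H(X,Y) - H(Y)

First, compute H(X,Y) = 1.6844 nats

Marginal P(Y) = (1/2, 5/16, 3/16)
H(Y) = 1.0239 nats

H(X|Y) = H(X,Y) - H(Y) = 1.6844 - 1.0239 = 0.6604 nats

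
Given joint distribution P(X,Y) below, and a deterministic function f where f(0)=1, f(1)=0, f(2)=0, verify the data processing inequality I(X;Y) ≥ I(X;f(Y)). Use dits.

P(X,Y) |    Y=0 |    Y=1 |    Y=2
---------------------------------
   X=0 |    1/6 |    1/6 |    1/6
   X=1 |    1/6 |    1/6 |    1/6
I(X;Y) = 0.0000, I(X;f(Y)) = 0.0000, inequality holds: 0.0000 ≥ 0.0000

Data Processing Inequality: For any Markov chain X → Y → Z, we have I(X;Y) ≥ I(X;Z).

Here Z = f(Y) is a deterministic function of Y, forming X → Y → Z.

Original I(X;Y) = 0.0000 dits

After applying f:
P(X,Z) where Z=f(Y):
- P(X,Z=0) = P(X,Y=1) + P(X,Y=2)
- P(X,Z=1) = P(X,Y=0)

I(X;Z) = I(X;f(Y)) = 0.0000 dits

Verification: 0.0000 ≥ 0.0000 ✓

Information cannot be created by processing; the function f can only lose information about X.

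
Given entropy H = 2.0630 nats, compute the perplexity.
7.8695

Perplexity is e^H (or exp(H) for natural log).

H = 2.0630 nats
Perplexity = e^2.0630 = 7.8695

Interpretation: The model's uncertainty is equivalent to choosing uniformly among 7.9 options.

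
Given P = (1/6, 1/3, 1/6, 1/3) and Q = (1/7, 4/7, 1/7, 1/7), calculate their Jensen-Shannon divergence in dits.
0.0158 dits

Jensen-Shannon divergence is:
JSD(P||Q) = 0.5 × D_KL(P||M) + 0.5 × D_KL(Q||M)
where M = 0.5 × (P + Q) is the mixture distribution.

M = 0.5 × (1/6, 1/3, 1/6, 1/3) + 0.5 × (1/7, 4/7, 1/7, 1/7) = (0.154762, 0.452381, 0.154762, 5/21)

D_KL(P||M) = 0.0152 dits
D_KL(Q||M) = 0.0164 dits

JSD(P||Q) = 0.5 × 0.0152 + 0.5 × 0.0164 = 0.0158 dits

Unlike KL divergence, JSD is symmetric and bounded: 0 ≤ JSD ≤ log(2).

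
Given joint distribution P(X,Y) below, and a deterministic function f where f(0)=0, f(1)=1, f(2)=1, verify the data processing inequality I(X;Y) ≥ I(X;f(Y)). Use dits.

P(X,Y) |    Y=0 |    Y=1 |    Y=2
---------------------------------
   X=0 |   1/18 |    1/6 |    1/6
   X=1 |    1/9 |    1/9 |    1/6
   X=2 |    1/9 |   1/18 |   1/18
I(X;Y) = 0.0209, I(X;f(Y)) = 0.0194, inequality holds: 0.0209 ≥ 0.0194

Data Processing Inequality: For any Markov chain X → Y → Z, we have I(X;Y) ≥ I(X;Z).

Here Z = f(Y) is a deterministic function of Y, forming X → Y → Z.

Original I(X;Y) = 0.0209 dits

After applying f:
P(X,Z) where Z=f(Y):
- P(X,Z=0) = P(X,Y=0)
- P(X,Z=1) = P(X,Y=1) + P(X,Y=2)

I(X;Z) = I(X;f(Y)) = 0.0194 dits

Verification: 0.0209 ≥ 0.0194 ✓

Information cannot be created by processing; the function f can only lose information about X.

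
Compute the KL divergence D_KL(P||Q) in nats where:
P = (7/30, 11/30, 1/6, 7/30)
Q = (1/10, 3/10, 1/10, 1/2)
0.1786 nats

KL divergence: D_KL(P||Q) = Σ p(x) log(p(x)/q(x))

Computing term by term:
  x=0: 7/30 × log_e[(7/30)/(1/10)] = 7/30 × 0.8473 = 0.1977
  x=1: 11/30 × log_e[(11/30)/(3/10)] = 11/30 × 0.2007 = 0.0736
  x=2: 1/6 × log_e[(1/6)/(1/10)] = 1/6 × 0.5108 = 0.0851
  x=3: 7/30 × log_e[(7/30)/(1/2)] = 7/30 × -0.7621 = -0.1778

D_KL(P||Q) = 0.1786 nats

Note: KL divergence is always non-negative and equals 0 iff P = Q.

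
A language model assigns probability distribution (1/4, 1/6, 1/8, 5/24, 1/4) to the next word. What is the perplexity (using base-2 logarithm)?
4.8477

Perplexity is 2^H (or exp(H) for natural log).

First, H = -Σ p log p = 2.2773 bits
Perplexity = 2^2.2773 = 4.8477

Interpretation: The model's uncertainty is equivalent to choosing uniformly among 4.8 options.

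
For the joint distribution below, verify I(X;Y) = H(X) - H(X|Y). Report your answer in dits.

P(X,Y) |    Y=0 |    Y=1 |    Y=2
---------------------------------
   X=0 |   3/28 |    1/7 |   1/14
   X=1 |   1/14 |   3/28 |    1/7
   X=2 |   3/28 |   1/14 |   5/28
I(X;Y) = 0.0174 dits

Mutual information has multiple equivalent forms:
- I(X;Y) = H(X) - H(X|Y)
- I(X;Y) = H(Y) - H(Y|X)
- I(X;Y) = H(X) + H(Y) - H(X,Y)

Computing all quantities:
H(X) = 0.4766, H(Y) = 0.4733, H(X,Y) = 0.9325
H(X|Y) = 0.4592, H(Y|X) = 0.4559

Verification:
H(X) - H(X|Y) = 0.4766 - 0.4592 = 0.0174
H(Y) - H(Y|X) = 0.4733 - 0.4559 = 0.0174
H(X) + H(Y) - H(X,Y) = 0.4766 + 0.4733 - 0.9325 = 0.0174

All forms give I(X;Y) = 0.0174 dits. ✓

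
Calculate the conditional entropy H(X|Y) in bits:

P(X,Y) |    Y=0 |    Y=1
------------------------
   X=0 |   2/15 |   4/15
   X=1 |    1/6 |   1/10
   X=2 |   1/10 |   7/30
1.5102 bits

Using the chain rule: H(X|Y) = H(X,Y) - H(Y)

First, compute H(X,Y) = 2.4812 bits

Marginal P(Y) = (2/5, 3/5)
H(Y) = 0.9710 bits

H(X|Y) = H(X,Y) - H(Y) = 2.4812 - 0.9710 = 1.5102 bits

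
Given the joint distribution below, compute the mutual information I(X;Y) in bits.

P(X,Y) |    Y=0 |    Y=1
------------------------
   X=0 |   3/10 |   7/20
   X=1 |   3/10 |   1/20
0.1166 bits

Mutual information: I(X;Y) = H(X) + H(Y) - H(X,Y)

Marginals:
P(X) = (13/20, 7/20), H(X) = 0.9341 bits
P(Y) = (3/5, 2/5), H(Y) = 0.9710 bits

Joint entropy: H(X,Y) = 1.7884 bits

I(X;Y) = 0.9341 + 0.9710 - 1.7884 = 0.1166 bits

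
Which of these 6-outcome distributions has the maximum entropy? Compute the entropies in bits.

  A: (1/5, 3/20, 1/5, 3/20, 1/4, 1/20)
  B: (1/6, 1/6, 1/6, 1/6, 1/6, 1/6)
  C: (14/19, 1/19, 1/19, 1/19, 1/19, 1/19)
B

For a discrete distribution over n outcomes, entropy is maximized by the uniform distribution.

Computing entropies:
H(A) = 2.4660 bits
H(B) = 2.5850 bits
H(C) = 1.4425 bits

The uniform distribution (where all probabilities equal 1/6) achieves the maximum entropy of log_2(6) = 2.5850 bits.

Distribution B has the highest entropy.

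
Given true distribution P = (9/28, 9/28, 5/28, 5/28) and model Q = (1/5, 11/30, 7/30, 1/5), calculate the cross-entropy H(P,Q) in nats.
1.3871 nats

Cross-entropy: H(P,Q) = -Σ p(x) log q(x)

Alternatively: H(P,Q) = H(P) + D_KL(P||Q)
H(P) = 1.3449 nats
D_KL(P||Q) = 0.0422 nats

H(P,Q) = 1.3449 + 0.0422 = 1.3871 nats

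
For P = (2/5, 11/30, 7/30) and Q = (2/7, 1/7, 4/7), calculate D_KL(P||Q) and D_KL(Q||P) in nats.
D_KL(P||Q) = 0.2712, D_KL(Q||P) = 0.2810

KL divergence is not symmetric: D_KL(P||Q) ≠ D_KL(Q||P) in general.

D_KL(P||Q) = 0.2712 nats
D_KL(Q||P) = 0.2810 nats

No, they are not equal!

This asymmetry is why KL divergence is not a true distance metric.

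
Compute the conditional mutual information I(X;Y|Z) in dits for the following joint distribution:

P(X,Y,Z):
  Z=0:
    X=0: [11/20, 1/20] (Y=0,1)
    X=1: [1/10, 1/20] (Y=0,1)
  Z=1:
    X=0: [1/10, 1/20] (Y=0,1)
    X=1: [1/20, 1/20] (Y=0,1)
0.0132 dits

Conditional mutual information: I(X;Y|Z) = H(X|Z) + H(Y|Z) - H(X,Y|Z)

H(Z) = 0.2442
H(X,Z) = 0.4803 → H(X|Z) = 0.2361
H(Y,Z) = 0.4452 → H(Y|Z) = 0.2010
H(X,Y,Z) = 0.6681 → H(X,Y|Z) = 0.4238

I(X;Y|Z) = 0.2361 + 0.2010 - 0.4238 = 0.0132 dits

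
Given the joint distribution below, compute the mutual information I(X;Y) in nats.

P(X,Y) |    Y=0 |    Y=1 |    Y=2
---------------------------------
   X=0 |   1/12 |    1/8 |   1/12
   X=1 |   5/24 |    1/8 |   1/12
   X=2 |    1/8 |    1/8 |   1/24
0.0228 nats

Mutual information: I(X;Y) = H(X) + H(Y) - H(X,Y)

Marginals:
P(X) = (7/24, 5/12, 7/24), H(X) = 1.0835 nats
P(Y) = (5/12, 3/8, 5/24), H(Y) = 1.0594 nats

Joint entropy: H(X,Y) = 2.1202 nats

I(X;Y) = 1.0835 + 1.0594 - 2.1202 = 0.0228 nats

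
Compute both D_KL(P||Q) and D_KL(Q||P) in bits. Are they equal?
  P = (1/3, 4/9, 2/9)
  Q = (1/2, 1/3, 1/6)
D_KL(P||Q) = 0.0817, D_KL(Q||P) = 0.0850

KL divergence is not symmetric: D_KL(P||Q) ≠ D_KL(Q||P) in general.

D_KL(P||Q) = 0.0817 bits
D_KL(Q||P) = 0.0850 bits

No, they are not equal!

This asymmetry is why KL divergence is not a true distance metric.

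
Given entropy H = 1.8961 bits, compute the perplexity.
3.7221

Perplexity is 2^H (or exp(H) for natural log).

H = 1.8961 bits
Perplexity = 2^1.8961 = 3.7221

Interpretation: The model's uncertainty is equivalent to choosing uniformly among 3.7 options.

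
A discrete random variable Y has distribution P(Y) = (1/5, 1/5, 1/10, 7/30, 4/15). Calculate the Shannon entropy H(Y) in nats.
1.5661 nats

Shannon entropy is H(X) = -Σ p(x) log p(x).

For P = (1/5, 1/5, 1/10, 7/30, 4/15):
H = -1/5 × log_e(1/5) -1/5 × log_e(1/5) -1/10 × log_e(1/10) -7/30 × log_e(7/30) -4/15 × log_e(4/15)
H = 1.5661 nats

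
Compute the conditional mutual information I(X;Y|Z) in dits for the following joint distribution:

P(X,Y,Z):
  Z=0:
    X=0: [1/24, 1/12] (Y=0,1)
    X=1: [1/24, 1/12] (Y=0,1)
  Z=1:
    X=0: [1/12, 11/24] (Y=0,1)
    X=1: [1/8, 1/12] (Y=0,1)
0.0306 dits

Conditional mutual information: I(X;Y|Z) = H(X|Z) + H(Y|Z) - H(X,Y|Z)

H(Z) = 0.2442
H(X,Z) = 0.5119 → H(X|Z) = 0.2677
H(Y,Z) = 0.5058 → H(Y|Z) = 0.2616
H(X,Y,Z) = 0.7429 → H(X,Y|Z) = 0.4987

I(X;Y|Z) = 0.2677 + 0.2616 - 0.4987 = 0.0306 dits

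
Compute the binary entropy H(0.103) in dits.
0.1440 dits

The binary entropy function is:
H(p) = -p log(p) - (1-p) log(1-p)

H(0.103) = -0.103 × log_10(0.103) - 0.897 × log_10(0.897)
H(0.103) = 0.1440 dits

Note: Binary entropy is maximized at p=0.5 (H=1 bit) and minimized at p=0 or p=1 (H=0).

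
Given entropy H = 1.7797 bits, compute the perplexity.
3.4335

Perplexity is 2^H (or exp(H) for natural log).

H = 1.7797 bits
Perplexity = 2^1.7797 = 3.4335

Interpretation: The model's uncertainty is equivalent to choosing uniformly among 3.4 options.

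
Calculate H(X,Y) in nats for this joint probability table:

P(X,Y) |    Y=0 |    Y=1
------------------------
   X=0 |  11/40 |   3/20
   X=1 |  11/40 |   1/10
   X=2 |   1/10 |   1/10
1.6854 nats

Joint entropy is H(X,Y) = -Σ_{x,y} p(x,y) log p(x,y).

Summing over all non-zero entries:
H(X,Y) = -[11/40·log_e(11/40) + 3/20·log_e(3/20) + 11/40·log_e(11/40) + 1/10·log_e(1/10) + 1/10·log_e(1/10) + 1/10·log_e(1/10)]
H(X,Y) = 1.6854 nats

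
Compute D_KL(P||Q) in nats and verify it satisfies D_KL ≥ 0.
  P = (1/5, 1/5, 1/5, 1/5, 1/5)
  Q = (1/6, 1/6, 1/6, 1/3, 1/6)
0.0437 nats

KL divergence satisfies the Gibbs inequality: D_KL(P||Q) ≥ 0 for all distributions P, Q.

D_KL(P||Q) = Σ p(x) log(p(x)/q(x))
Term by term:
  x=0: 1/5 × log_e[(1/5)/(1/6)] = 0.0365
  x=1: 1/5 × log_e[(1/5)/(1/6)] = 0.0365
  x=2: 1/5 × log_e[(1/5)/(1/6)] = 0.0365
  x=3: 1/5 × log_e[(1/5)/(1/3)] = -0.1022
  x=4: 1/5 × log_e[(1/5)/(1/6)] = 0.0365
D_KL(P||Q) = 0.0437 nats

D_KL(P||Q) = 0.0437 ≥ 0 ✓

This non-negativity is a fundamental property: relative entropy cannot be negative because it measures how different Q is from P.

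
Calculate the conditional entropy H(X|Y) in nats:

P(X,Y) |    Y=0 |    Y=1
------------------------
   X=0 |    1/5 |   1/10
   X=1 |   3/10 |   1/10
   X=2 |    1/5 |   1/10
1.0849 nats

Using the chain rule: H(X|Y) = H(X,Y) - H(Y)

First, compute H(X,Y) = 1.6957 nats

Marginal P(Y) = (7/10, 3/10)
H(Y) = 0.6109 nats

H(X|Y) = H(X,Y) - H(Y) = 1.6957 - 0.6109 = 1.0849 nats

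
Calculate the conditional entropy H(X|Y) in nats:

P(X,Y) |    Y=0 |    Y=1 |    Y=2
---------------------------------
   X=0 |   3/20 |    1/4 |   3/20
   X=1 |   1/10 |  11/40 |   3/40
0.6748 nats

Using the chain rule: H(X|Y) = H(X,Y) - H(Y)

First, compute H(X,Y) = 1.6953 nats

Marginal P(Y) = (1/4, 21/40, 9/40)
H(Y) = 1.0205 nats

H(X|Y) = H(X,Y) - H(Y) = 1.6953 - 1.0205 = 0.6748 nats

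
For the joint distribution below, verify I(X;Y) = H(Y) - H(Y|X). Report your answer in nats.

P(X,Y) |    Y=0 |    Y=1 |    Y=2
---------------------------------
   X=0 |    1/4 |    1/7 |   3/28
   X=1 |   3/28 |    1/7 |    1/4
I(X;Y) = 0.0588 nats

Mutual information has multiple equivalent forms:
- I(X;Y) = H(X) - H(X|Y)
- I(X;Y) = H(Y) - H(Y|X)
- I(X;Y) = H(X) + H(Y) - H(X,Y)

Computing all quantities:
H(X) = 0.6931, H(Y) = 1.0934, H(X,Y) = 1.7277
H(X|Y) = 0.6344, H(Y|X) = 1.0346

Verification:
H(X) - H(X|Y) = 0.6931 - 0.6344 = 0.0588
H(Y) - H(Y|X) = 1.0934 - 1.0346 = 0.0588
H(X) + H(Y) - H(X,Y) = 0.6931 + 1.0934 - 1.7277 = 0.0588

All forms give I(X;Y) = 0.0588 nats. ✓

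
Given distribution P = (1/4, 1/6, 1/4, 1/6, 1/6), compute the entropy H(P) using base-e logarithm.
1.5890 nats

Shannon entropy is H(X) = -Σ p(x) log p(x).

For P = (1/4, 1/6, 1/4, 1/6, 1/6):
H = -1/4 × log_e(1/4) -1/6 × log_e(1/6) -1/4 × log_e(1/4) -1/6 × log_e(1/6) -1/6 × log_e(1/6)
H = 1.5890 nats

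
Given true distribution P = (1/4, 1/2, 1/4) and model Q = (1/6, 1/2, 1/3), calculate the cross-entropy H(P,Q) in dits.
0.4643 dits

Cross-entropy: H(P,Q) = -Σ p(x) log q(x)

Alternatively: H(P,Q) = H(P) + D_KL(P||Q)
H(P) = 0.4515 dits
D_KL(P||Q) = 0.0128 dits

H(P,Q) = 0.4515 + 0.0128 = 0.4643 dits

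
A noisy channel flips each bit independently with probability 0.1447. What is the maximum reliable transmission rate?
0.4036 bits

For a binary symmetric channel (BSC) with error probability p:
Capacity C = 1 - H(p) bits per symbol

where H(p) = -p log₂(p) - (1-p) log₂(1-p) is the binary entropy function.

H(0.1447) = 0.5964 bits
C = 1 - 0.5964 = 0.4036 bits per symbol

This means we can reliably transmit up to 0.4036 bits of information per channel use.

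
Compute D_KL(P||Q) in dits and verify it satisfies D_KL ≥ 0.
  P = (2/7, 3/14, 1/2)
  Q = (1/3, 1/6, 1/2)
0.0043 dits

KL divergence satisfies the Gibbs inequality: D_KL(P||Q) ≥ 0 for all distributions P, Q.

D_KL(P||Q) = Σ p(x) log(p(x)/q(x))
Term by term:
  x=0: 2/7 × log_10[(2/7)/(1/3)] = -0.0191
  x=1: 3/14 × log_10[(3/14)/(1/6)] = 0.0234
  x=2: 1/2 × log_10[(1/2)/(1/2)] = 0.0000
D_KL(P||Q) = 0.0043 dits

D_KL(P||Q) = 0.0043 ≥ 0 ✓

This non-negativity is a fundamental property: relative entropy cannot be negative because it measures how different Q is from P.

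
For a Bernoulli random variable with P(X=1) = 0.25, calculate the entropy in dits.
0.2442 dits

The binary entropy function is:
H(p) = -p log(p) - (1-p) log(1-p)

H(0.25) = -0.25 × log_10(0.25) - 0.75 × log_10(0.75)
H(0.25) = 0.2442 dits

Note: Binary entropy is maximized at p=0.5 (H=1 bit) and minimized at p=0 or p=1 (H=0).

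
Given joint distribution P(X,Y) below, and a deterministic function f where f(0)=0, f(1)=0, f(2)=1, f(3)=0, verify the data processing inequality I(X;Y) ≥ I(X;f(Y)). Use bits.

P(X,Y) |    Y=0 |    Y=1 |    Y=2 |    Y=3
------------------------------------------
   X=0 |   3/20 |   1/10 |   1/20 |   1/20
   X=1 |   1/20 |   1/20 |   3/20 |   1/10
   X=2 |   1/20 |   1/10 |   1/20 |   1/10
I(X;Y) = 0.1349, I(X;f(Y)) = 0.0644, inequality holds: 0.1349 ≥ 0.0644

Data Processing Inequality: For any Markov chain X → Y → Z, we have I(X;Y) ≥ I(X;Z).

Here Z = f(Y) is a deterministic function of Y, forming X → Y → Z.

Original I(X;Y) = 0.1349 bits

After applying f:
P(X,Z) where Z=f(Y):
- P(X,Z=0) = P(X,Y=0) + P(X,Y=1) + P(X,Y=3)
- P(X,Z=1) = P(X,Y=2)

I(X;Z) = I(X;f(Y)) = 0.0644 bits

Verification: 0.1349 ≥ 0.0644 ✓

Information cannot be created by processing; the function f can only lose information about X.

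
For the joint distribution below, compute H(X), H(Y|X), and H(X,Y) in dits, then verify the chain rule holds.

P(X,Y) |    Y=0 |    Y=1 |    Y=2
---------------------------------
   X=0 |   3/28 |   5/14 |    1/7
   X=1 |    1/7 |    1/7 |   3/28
H(X,Y) = 0.7297, H(X) = 0.2910, H(Y|X) = 0.4388 (all in dits)

Chain rule: H(X,Y) = H(X) + H(Y|X)

Left side — joint entropy directly:
H(X,Y) = -Σ p(x,y) log p(x,y) = 0.7297 dits

Right side — compute H(Y|X) from the conditional distributions:
P(X) = (17/28, 11/28), so H(X) = 0.2910 dits
H(Y|X) = Σ_x P(X=x) · H(Y|X=x):
  P(Y|X=0) = (3/17, 10/17, 4/17), H(Y|X=0) = 0.4164, weight P(X=0) = 17/28
  P(Y|X=1) = (4/11, 4/11, 3/11), H(Y|X=1) = 0.4734, weight P(X=1) = 11/28
H(Y|X) = 0.4388 dits

H(X) + H(Y|X) = 0.2910 + 0.4388 = 0.7297 dits

Both sides equal 0.7297 dits. ✓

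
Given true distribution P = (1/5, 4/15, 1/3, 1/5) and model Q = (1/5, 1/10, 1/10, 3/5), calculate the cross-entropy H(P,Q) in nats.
1.8056 nats

Cross-entropy: H(P,Q) = -Σ p(x) log q(x)

Alternatively: H(P,Q) = H(P) + D_KL(P||Q)
H(P) = 1.3624 nats
D_KL(P||Q) = 0.4432 nats

H(P,Q) = 1.3624 + 0.4432 = 1.8056 nats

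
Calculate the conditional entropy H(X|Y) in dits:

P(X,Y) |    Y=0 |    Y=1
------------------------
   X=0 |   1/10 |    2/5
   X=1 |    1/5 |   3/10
0.2905 dits

Using the chain rule: H(X|Y) = H(X,Y) - H(Y)

First, compute H(X,Y) = 0.5558 dits

Marginal P(Y) = (3/10, 7/10)
H(Y) = 0.2653 dits

H(X|Y) = H(X,Y) - H(Y) = 0.5558 - 0.2653 = 0.2905 dits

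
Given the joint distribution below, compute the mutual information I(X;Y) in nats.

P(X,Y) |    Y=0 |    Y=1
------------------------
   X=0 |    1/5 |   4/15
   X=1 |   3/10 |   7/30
0.0090 nats

Mutual information: I(X;Y) = H(X) + H(Y) - H(X,Y)

Marginals:
P(X) = (7/15, 8/15), H(X) = 0.6909 nats
P(Y) = (1/2, 1/2), H(Y) = 0.6931 nats

Joint entropy: H(X,Y) = 1.3751 nats

I(X;Y) = 0.6909 + 0.6931 - 1.3751 = 0.0090 nats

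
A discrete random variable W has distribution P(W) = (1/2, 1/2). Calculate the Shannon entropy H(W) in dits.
0.3010 dits

Shannon entropy is H(X) = -Σ p(x) log p(x).

For P = (1/2, 1/2):
H = -1/2 × log_10(1/2) -1/2 × log_10(1/2)
H = 0.3010 dits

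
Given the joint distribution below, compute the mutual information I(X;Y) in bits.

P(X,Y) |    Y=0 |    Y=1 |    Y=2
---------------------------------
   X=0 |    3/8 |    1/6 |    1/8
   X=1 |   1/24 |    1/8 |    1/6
0.1482 bits

Mutual information: I(X;Y) = H(X) + H(Y) - H(X,Y)

Marginals:
P(X) = (2/3, 1/3), H(X) = 0.9183 bits
P(Y) = (5/12, 7/24, 7/24), H(Y) = 1.5632 bits

Joint entropy: H(X,Y) = 2.3333 bits

I(X;Y) = 0.9183 + 1.5632 - 2.3333 = 0.1482 bits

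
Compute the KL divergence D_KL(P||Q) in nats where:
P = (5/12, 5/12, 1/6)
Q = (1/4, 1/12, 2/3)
0.6524 nats

KL divergence: D_KL(P||Q) = Σ p(x) log(p(x)/q(x))

Computing term by term:
  x=0: 5/12 × log_e[(5/12)/(1/4)] = 5/12 × 0.5108 = 0.2128
  x=1: 5/12 × log_e[(5/12)/(1/12)] = 5/12 × 1.6094 = 0.6706
  x=2: 1/6 × log_e[(1/6)/(2/3)] = 1/6 × -1.3863 = -0.2310

D_KL(P||Q) = 0.6524 nats

Note: KL divergence is always non-negative and equals 0 iff P = Q.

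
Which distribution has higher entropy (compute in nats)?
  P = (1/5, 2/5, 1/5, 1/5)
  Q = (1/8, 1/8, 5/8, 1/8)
P

Computing entropies in nats:
H(P) = 1.3322
H(Q) = 1.0735

Distribution P has higher entropy.

Intuition: The distribution closer to uniform (more spread out) has higher entropy.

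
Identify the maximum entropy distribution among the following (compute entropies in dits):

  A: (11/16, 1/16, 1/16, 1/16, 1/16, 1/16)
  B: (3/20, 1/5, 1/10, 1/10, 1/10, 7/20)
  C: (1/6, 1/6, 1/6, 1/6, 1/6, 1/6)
C

For a discrete distribution over n outcomes, entropy is maximized by the uniform distribution.

Computing entropies:
H(A) = 0.4882 dits
H(B) = 0.7230 dits
H(C) = 0.7782 dits

The uniform distribution (where all probabilities equal 1/6) achieves the maximum entropy of log_10(6) = 0.7782 dits.

Distribution C has the highest entropy.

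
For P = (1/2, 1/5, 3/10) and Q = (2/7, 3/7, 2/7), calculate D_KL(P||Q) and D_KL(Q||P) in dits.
D_KL(P||Q) = 0.0617, D_KL(Q||P) = 0.0664

KL divergence is not symmetric: D_KL(P||Q) ≠ D_KL(Q||P) in general.

D_KL(P||Q) = 0.0617 dits
D_KL(Q||P) = 0.0664 dits

No, they are not equal!

This asymmetry is why KL divergence is not a true distance metric.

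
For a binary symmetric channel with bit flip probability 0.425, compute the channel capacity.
0.0163 bits

For a binary symmetric channel (BSC) with error probability p:
Capacity C = 1 - H(p) bits per symbol

where H(p) = -p log₂(p) - (1-p) log₂(1-p) is the binary entropy function.

H(0.425) = 0.9837 bits
C = 1 - 0.9837 = 0.0163 bits per symbol

This means we can reliably transmit up to 0.0163 bits of information per channel use.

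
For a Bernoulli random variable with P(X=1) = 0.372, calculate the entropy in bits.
0.9522 bits

The binary entropy function is:
H(p) = -p log(p) - (1-p) log(1-p)

H(0.372) = -0.372 × log_2(0.372) - 0.628 × log_2(0.628)
H(0.372) = 0.9522 bits

Note: Binary entropy is maximized at p=0.5 (H=1 bit) and minimized at p=0 or p=1 (H=0).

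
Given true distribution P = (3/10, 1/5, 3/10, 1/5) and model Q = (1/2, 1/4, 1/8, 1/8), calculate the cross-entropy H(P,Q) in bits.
2.2000 bits

Cross-entropy: H(P,Q) = -Σ p(x) log q(x)

Alternatively: H(P,Q) = H(P) + D_KL(P||Q)
H(P) = 1.9710 bits
D_KL(P||Q) = 0.2290 bits

H(P,Q) = 1.9710 + 0.2290 = 2.2000 bits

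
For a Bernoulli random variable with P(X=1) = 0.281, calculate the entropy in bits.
0.8568 bits

The binary entropy function is:
H(p) = -p log(p) - (1-p) log(1-p)

H(0.281) = -0.281 × log_2(0.281) - 0.719 × log_2(0.719)
H(0.281) = 0.8568 bits

Note: Binary entropy is maximized at p=0.5 (H=1 bit) and minimized at p=0 or p=1 (H=0).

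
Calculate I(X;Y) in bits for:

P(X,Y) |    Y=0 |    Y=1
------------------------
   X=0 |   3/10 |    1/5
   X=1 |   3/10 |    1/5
0.0000 bits

Mutual information: I(X;Y) = H(X) + H(Y) - H(X,Y)

Marginals:
P(X) = (1/2, 1/2), H(X) = 1.0000 bits
P(Y) = (3/5, 2/5), H(Y) = 0.9710 bits

Joint entropy: H(X,Y) = 1.9710 bits

I(X;Y) = 1.0000 + 0.9710 - 1.9710 = 0.0000 bits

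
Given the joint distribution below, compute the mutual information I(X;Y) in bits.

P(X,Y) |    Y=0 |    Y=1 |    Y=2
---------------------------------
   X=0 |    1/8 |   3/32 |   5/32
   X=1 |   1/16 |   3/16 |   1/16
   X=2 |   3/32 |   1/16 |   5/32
0.0993 bits

Mutual information: I(X;Y) = H(X) + H(Y) - H(X,Y)

Marginals:
P(X) = (3/8, 5/16, 5/16), H(X) = 1.5794 bits
P(Y) = (9/32, 11/32, 3/8), H(Y) = 1.5749 bits

Joint entropy: H(X,Y) = 3.0550 bits

I(X;Y) = 1.5794 + 1.5749 - 3.0550 = 0.0993 bits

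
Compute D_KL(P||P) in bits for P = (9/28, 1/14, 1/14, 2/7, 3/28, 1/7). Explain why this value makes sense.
0.0000 bits

KL divergence satisfies the Gibbs inequality: D_KL(P||Q) ≥ 0 for all distributions P, Q.

D_KL(P||Q) = Σ p(x) log(p(x)/q(x))
Each term is p(x) × log_2(p(x)/p(x)) = p(x) × log_2(1) = 0, so the sum is 0.
D_KL(P||Q) = 0.0000 bits

When P = Q, the KL divergence is exactly 0, as there is no 'divergence' between identical distributions.

This non-negativity is a fundamental property: relative entropy cannot be negative because it measures how different Q is from P.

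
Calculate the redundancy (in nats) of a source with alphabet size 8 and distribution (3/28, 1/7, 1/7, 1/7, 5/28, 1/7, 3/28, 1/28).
0.0622 nats

Redundancy measures how far a source is from maximum entropy:
R = H_max - H(X)

Maximum entropy for 8 symbols: H_max = log_e(8) = 2.0794 nats
Actual entropy: H(X) = 2.0172 nats
Redundancy: R = 2.0794 - 2.0172 = 0.0622 nats

This redundancy represents potential for compression: the source could be compressed by 0.0622 nats per symbol.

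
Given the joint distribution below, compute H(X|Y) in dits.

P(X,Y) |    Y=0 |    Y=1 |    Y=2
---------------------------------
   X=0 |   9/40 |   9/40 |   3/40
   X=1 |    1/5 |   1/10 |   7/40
0.2811 dits

Using the chain rule: H(X|Y) = H(X,Y) - H(Y)

First, compute H(X,Y) = 0.7482 dits

Marginal P(Y) = (17/40, 13/40, 1/4)
H(Y) = 0.4671 dits

H(X|Y) = H(X,Y) - H(Y) = 0.7482 - 0.4671 = 0.2811 dits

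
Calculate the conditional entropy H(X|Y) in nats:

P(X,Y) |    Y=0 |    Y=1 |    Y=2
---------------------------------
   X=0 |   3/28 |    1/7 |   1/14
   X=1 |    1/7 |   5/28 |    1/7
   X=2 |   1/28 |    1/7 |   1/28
1.0247 nats

Using the chain rule: H(X|Y) = H(X,Y) - H(Y)

First, compute H(X,Y) = 2.0854 nats

Marginal P(Y) = (2/7, 13/28, 1/4)
H(Y) = 1.0607 nats

H(X|Y) = H(X,Y) - H(Y) = 2.0854 - 1.0607 = 1.0247 nats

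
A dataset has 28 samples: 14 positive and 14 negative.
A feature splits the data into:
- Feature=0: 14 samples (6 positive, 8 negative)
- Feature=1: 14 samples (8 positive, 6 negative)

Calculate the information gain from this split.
0.0148 bits

Information Gain = H(Y) - H(Y|Feature)

Before split:
P(positive) = 14/28 = 0.5000
H(Y) = 1.0000 bits

After split:
Feature=0: H = 0.9852 bits (weight = 14/28)
Feature=1: H = 0.9852 bits (weight = 14/28)
H(Y|Feature) = (14/28)×0.9852 + (14/28)×0.9852 = 0.9852 bits

Information Gain = 1.0000 - 0.9852 = 0.0148 bits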